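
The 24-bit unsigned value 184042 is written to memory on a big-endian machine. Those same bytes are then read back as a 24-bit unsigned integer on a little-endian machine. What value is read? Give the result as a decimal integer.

15388162

184042 in 24-bit hexadecimal is 0x02CEEA.
Stored big-endian, the bytes at ascending addresses are 02 CE EA.
Read back as little-endian, the first byte is least significant, giving 0xEACE02.
0xEACE02 = 15388162.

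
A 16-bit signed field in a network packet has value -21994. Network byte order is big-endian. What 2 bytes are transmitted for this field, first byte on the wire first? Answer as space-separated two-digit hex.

AA 16

Two's complement of -21994 in 16 bits: 21994 = 0x55EA; invert → 0xAA15; add 1 → 0xAA16.
Split into bytes (most-significant first): AA 16.
In big-endian order the high byte comes first in memory.
So the memory order matches the most-significant-first order: AA 16.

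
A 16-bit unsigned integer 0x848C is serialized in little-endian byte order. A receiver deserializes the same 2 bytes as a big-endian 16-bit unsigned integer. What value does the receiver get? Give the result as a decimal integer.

35972

Stored little-endian, the bytes at ascending addresses are 8C 84.
Read back as big-endian, the last byte is least significant, giving 0x8C84.
0x8C84 = 35972.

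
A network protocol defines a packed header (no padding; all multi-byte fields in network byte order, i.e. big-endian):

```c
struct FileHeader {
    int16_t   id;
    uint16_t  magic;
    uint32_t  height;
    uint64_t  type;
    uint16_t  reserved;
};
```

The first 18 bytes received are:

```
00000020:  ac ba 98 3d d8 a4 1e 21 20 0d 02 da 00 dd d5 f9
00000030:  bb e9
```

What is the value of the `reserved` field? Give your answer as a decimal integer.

48105

`reserved` follows `id` (2 B), `magic` (2 B), `height` (4 B), `type` (8 B), so it starts at offset 2 + 2 + 4 + 8 = 16 and occupies 2 bytes.
Bytes at offsets 16..17: BB E9.
Big-endian stores the most-significant byte at the lowest address.
The bytes are already most-significant first: 0xBBE9.
0xBBE9 = 48105.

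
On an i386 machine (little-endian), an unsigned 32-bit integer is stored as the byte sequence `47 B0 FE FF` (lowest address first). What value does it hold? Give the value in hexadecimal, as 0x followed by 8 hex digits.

0xFFFEB047

Little-endian stores the least-significant byte at the lowest address.
Reassemble most-significant byte first: FF FE B0 47 → 0xFFFEB047.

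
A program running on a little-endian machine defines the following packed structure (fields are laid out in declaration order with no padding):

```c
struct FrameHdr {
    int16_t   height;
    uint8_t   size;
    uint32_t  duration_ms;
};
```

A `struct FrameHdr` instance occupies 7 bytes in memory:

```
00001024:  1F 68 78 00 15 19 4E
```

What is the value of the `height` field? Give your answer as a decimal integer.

26655

`height` is the first field, at byte offset 0, occupying 2 bytes.
Bytes at offsets 0..1: 1F 68.
Little-endian stores the least-significant byte at the lowest address.
Reassemble most-significant byte first: 68 1F → 0x681F.
0x681F = 26655.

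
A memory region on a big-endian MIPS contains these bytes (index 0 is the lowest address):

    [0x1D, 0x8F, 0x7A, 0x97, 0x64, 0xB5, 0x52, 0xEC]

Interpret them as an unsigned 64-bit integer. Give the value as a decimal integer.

2130055939417789164

In big-endian order the high byte comes first in memory.
The bytes are already most-significant first: 0x1D8F7A9764B552EC.
0x1D8F7A9764B552EC = 2130055939417789164.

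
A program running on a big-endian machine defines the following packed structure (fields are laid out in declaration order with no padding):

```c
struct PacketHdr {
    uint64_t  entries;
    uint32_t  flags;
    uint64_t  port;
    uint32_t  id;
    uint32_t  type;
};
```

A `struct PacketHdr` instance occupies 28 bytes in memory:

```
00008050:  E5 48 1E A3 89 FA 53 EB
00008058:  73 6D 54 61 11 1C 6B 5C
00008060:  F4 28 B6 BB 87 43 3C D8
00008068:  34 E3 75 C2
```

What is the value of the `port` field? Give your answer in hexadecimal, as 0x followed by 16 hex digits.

0x111C6B5CF428B6BB

`port` follows `entries` (8 B), `flags` (4 B), so it starts at offset 8 + 4 = 12 and occupies 8 bytes.
Bytes at offsets 12..19: 11 1C 6B 5C F4 28 B6 BB.
In big-endian order the high byte comes first in memory.
The bytes are already most-significant first: 0x111C6B5CF428B6BB.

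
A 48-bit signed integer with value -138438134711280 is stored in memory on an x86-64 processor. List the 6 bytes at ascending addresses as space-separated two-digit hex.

Two's complement of -138438134711280 in 48 bits: 138438134711280 = 0x7DE8A3D7C3F0; invert → 0x82175C283C0F; add 1 → 0x82175C283C10.
Split into bytes (most-significant first): 82 17 5C 28 3C 10.
Little-endian stores the least-significant byte at the lowest address.
So at ascending addresses the bytes are 10 3C 28 5C 17 82.

10 3C 28 5C 17 82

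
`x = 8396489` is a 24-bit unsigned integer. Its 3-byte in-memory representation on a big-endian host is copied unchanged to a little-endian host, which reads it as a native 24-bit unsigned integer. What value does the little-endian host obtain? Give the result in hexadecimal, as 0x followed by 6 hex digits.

0xC91E80

8396489 in 24-bit hexadecimal is 0x801EC9.
Stored big-endian, the bytes at ascending addresses are 80 1E C9.
Read back as little-endian, the first byte is least significant, giving 0xC91E80.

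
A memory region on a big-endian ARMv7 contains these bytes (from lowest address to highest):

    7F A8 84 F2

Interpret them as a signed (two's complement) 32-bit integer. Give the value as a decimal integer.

2141750514

Big-endian stores the most-significant byte at the lowest address.
The bytes are already most-significant first: 0x7FA884F2.
0x7FA884F2 = 2141750514.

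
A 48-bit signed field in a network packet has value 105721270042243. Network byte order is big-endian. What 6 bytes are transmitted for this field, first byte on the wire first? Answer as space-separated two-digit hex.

60 27 26 BE FE 83

105721270042243 in hexadecimal, padded to 48 bits, is 0x602726BEFE83.
Split into bytes (most-significant first): 60 27 26 BE FE 83.
Big-endian stores the most-significant byte at the lowest address.
So the memory order matches the most-significant-first order: 60 27 26 BE FE 83.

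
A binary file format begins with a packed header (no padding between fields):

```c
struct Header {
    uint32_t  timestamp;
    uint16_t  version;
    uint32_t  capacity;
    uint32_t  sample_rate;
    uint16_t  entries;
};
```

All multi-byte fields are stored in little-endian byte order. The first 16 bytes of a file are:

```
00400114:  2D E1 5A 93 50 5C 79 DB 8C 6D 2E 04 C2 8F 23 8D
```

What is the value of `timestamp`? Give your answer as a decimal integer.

2472206637

`timestamp` is the first field, at byte offset 0, occupying 4 bytes.
Bytes at offsets 0..3: 2D E1 5A 93.
Little-endian: lowest address holds the least-significant byte.
Reassemble most-significant byte first: 93 5A E1 2D → 0x935AE12D.
0x935AE12D = 2472206637.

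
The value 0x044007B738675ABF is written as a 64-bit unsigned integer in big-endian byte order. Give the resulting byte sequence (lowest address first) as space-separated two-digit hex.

Split into bytes (most-significant first): 04 40 07 B7 38 67 5A BF.
Big-endian stores the most-significant byte at the lowest address.
So the memory order matches the most-significant-first order: 04 40 07 B7 38 67 5A BF.

04 40 07 B7 38 67 5A BF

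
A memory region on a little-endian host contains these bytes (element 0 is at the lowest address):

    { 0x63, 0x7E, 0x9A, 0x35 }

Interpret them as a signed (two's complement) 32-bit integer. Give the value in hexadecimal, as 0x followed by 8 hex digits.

In little-endian order the low byte comes first in memory.
Reassemble most-significant byte first: 35 9A 7E 63 → 0x359A7E63.

0x359A7E63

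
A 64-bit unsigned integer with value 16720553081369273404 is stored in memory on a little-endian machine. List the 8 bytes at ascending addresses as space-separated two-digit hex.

16720553081369273404 in hexadecimal, padded to 64 bits, is 0xE80B56702F14243C.
Split into bytes (most-significant first): E8 0B 56 70 2F 14 24 3C.
Little-endian: lowest address holds the least-significant byte.
So at ascending addresses the bytes are 3C 24 14 2F 70 56 0B E8.

3C 24 14 2F 70 56 0B E8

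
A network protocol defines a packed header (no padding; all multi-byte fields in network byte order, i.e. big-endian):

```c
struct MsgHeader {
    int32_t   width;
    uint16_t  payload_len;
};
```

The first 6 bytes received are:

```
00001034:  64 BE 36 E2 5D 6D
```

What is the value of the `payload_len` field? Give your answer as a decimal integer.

23917

`payload_len` follows `width` (4 bytes), so it starts at byte offset 4 and occupies 2 bytes.
Bytes at offsets 4..5: 5D 6D.
Big-endian: lowest address holds the most-significant byte.
The bytes are already most-significant first: 0x5D6D.
0x5D6D = 23917.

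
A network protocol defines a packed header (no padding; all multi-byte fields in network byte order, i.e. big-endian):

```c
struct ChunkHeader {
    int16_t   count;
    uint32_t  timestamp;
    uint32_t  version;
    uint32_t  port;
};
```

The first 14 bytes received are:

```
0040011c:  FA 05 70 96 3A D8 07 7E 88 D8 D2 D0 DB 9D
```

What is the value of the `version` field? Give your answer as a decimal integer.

`version` follows `count` (2 B), `timestamp` (4 B), so it starts at offset 2 + 4 = 6 and occupies 4 bytes.
Bytes at offsets 6..9: 07 7E 88 D8.
Big-endian: lowest address holds the most-significant byte.
The bytes are already most-significant first: 0x077E88D8.
0x077E88D8 = 125733080.

125733080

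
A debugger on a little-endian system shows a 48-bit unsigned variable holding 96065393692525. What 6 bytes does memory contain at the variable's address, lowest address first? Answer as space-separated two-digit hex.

6D 8F AA F7 5E 57

96065393692525 in hexadecimal, padded to 48 bits, is 0x575EF7AA8F6D.
Split into bytes (most-significant first): 57 5E F7 AA 8F 6D.
Little-endian stores the least-significant byte at the lowest address.
So at ascending addresses the bytes are 6D 8F AA F7 5E 57.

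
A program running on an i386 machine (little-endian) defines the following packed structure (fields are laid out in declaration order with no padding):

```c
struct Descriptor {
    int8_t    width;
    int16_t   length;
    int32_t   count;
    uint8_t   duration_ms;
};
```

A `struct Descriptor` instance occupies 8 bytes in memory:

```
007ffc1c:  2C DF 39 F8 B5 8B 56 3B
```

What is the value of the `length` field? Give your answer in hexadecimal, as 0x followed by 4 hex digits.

0x39DF

`length` follows `width` (1 byte), so it starts at byte offset 1 and occupies 2 bytes.
Bytes at offsets 1..2: DF 39.
In little-endian order the low byte comes first in memory.
Reassemble most-significant byte first: 39 DF → 0x39DF.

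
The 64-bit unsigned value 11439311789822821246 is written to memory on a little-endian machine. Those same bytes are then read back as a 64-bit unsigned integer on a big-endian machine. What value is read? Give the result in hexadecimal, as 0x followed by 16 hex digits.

0x7EC353FB7699C09E

11439311789822821246 in 64-bit hexadecimal is 0x9EC09976FB53C37E.
Stored little-endian, the bytes at ascending addresses are 7E C3 53 FB 76 99 C0 9E.
Read back as big-endian, the last byte is least significant, giving 0x7EC353FB7699C09E.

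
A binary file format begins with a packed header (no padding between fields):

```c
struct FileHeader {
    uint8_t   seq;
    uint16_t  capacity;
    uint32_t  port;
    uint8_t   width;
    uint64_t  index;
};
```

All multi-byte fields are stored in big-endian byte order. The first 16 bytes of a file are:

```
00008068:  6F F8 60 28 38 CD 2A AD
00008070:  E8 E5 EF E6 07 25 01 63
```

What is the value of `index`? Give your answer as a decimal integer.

`index` follows `seq` (1 B), `capacity` (2 B), `port` (4 B), `width` (1 B), so it starts at offset 1 + 2 + 4 + 1 = 8 and occupies 8 bytes.
Bytes at offsets 8..15: E8 E5 EF E6 07 25 01 63.
In big-endian order the high byte comes first in memory.
The bytes are already most-significant first: 0xE8E5EFE607250163.
0xE8E5EFE607250163 = 16782083357707403619.

16782083357707403619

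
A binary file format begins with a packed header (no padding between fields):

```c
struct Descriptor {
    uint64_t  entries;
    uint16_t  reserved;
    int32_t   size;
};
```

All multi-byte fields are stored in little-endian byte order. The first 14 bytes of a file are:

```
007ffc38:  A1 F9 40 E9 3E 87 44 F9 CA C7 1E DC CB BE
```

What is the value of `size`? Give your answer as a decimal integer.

`size` follows `entries` (8 B), `reserved` (2 B), so it starts at offset 8 + 2 = 10 and occupies 4 bytes.
Bytes at offsets 10..13: 1E DC CB BE.
Little-endian stores the least-significant byte at the lowest address.
Reassemble most-significant byte first: BE CB DC 1E → 0xBECBDC1E.
Top bit is set, so as a signed 32-bit value this is 0xBECBDC1E − 2^32 = -1093936098.

-1093936098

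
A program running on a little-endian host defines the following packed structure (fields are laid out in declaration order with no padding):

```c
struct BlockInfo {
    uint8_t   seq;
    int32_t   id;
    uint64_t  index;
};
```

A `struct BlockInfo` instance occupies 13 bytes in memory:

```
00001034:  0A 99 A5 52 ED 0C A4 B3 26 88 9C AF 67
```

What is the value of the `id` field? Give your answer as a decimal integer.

`id` follows `seq` (1 byte), so it starts at byte offset 1 and occupies 4 bytes.
Bytes at offsets 1..4: 99 A5 52 ED.
Little-endian stores the least-significant byte at the lowest address.
Reassemble most-significant byte first: ED 52 A5 99 → 0xED52A599.
Top bit is set, so as a signed 32-bit value this is 0xED52A599 − 2^32 = -313350759.

-313350759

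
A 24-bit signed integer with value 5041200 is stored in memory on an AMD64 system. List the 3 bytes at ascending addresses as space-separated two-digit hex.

30 EC 4C

5041200 in hexadecimal, padded to 24 bits, is 0x4CEC30.
Split into bytes (most-significant first): 4C EC 30.
Little-endian stores the least-significant byte at the lowest address.
So at ascending addresses the bytes are 30 EC 4C.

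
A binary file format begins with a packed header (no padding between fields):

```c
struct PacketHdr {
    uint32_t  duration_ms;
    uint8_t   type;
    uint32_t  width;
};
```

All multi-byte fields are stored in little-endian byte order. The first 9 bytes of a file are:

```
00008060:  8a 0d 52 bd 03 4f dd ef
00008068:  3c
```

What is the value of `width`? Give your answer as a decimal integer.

1022352719

`width` follows `duration_ms` (4 B), `type` (1 B), so it starts at offset 4 + 1 = 5 and occupies 4 bytes.
Bytes at offsets 5..8: 4F DD EF 3C.
In little-endian order the low byte comes first in memory.
Reassemble most-significant byte first: 3C EF DD 4F → 0x3CEFDD4F.
0x3CEFDD4F = 1022352719.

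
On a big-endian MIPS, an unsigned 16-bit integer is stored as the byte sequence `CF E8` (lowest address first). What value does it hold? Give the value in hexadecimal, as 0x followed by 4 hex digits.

0xCFE8

Big-endian stores the most-significant byte at the lowest address.
The bytes are already most-significant first: 0xCFE8.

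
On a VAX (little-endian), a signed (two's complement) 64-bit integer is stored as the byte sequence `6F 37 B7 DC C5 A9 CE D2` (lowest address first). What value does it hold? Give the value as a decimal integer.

-3256478813265643665

Little-endian stores the least-significant byte at the lowest address.
Reassemble most-significant byte first: D2 CE A9 C5 DC B7 37 6F → 0xD2CEA9C5DCB7376F.
Top bit is set, so as a signed 64-bit value this is 0xD2CEA9C5DCB7376F − 2^64 = -3256478813265643665.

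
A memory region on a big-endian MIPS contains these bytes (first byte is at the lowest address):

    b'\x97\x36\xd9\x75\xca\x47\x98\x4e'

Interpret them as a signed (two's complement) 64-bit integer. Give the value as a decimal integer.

-7550608625311967154

Big-endian stores the most-significant byte at the lowest address.
The bytes are already most-significant first: 0x9736D975CA47984E.
Top bit is set, so as a signed 64-bit value this is 0x9736D975CA47984E − 2^64 = -7550608625311967154.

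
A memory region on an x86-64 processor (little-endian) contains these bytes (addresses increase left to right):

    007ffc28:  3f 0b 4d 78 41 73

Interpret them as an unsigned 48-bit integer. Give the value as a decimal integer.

126725028383551

In little-endian order the low byte comes first in memory.
Reassemble most-significant byte first: 73 41 78 4D 0B 3F → 0x7341784D0B3F.
0x7341784D0B3F = 126725028383551.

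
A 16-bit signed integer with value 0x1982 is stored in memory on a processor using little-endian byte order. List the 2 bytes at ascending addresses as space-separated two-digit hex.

Split into bytes (most-significant first): 19 82.
Little-endian: lowest address holds the least-significant byte.
So at ascending addresses the bytes are 82 19.

82 19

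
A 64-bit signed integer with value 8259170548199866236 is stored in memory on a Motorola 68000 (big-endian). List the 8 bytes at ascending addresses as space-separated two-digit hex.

8259170548199866236 in hexadecimal, padded to 64 bits, is 0x729E77DAC8D23F7C.
Split into bytes (most-significant first): 72 9E 77 DA C8 D2 3F 7C.
In big-endian order the high byte comes first in memory.
So the memory order matches the most-significant-first order: 72 9E 77 DA C8 D2 3F 7C.

72 9E 77 DA C8 D2 3F 7C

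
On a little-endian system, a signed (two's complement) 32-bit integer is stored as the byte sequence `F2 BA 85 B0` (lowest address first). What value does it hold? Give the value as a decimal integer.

-1333413134

Little-endian: lowest address holds the least-significant byte.
Reassemble most-significant byte first: B0 85 BA F2 → 0xB085BAF2.
Top bit is set, so as a signed 32-bit value this is 0xB085BAF2 − 2^32 = -1333413134.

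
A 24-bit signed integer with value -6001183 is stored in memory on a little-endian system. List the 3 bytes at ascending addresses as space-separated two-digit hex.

E1 6D A4

Two's complement of -6001183 in 24 bits: 6001183 = 0x5B921F; invert → 0xA46DE0; add 1 → 0xA46DE1.
Split into bytes (most-significant first): A4 6D E1.
Little-endian: lowest address holds the least-significant byte.
So at ascending addresses the bytes are E1 6D A4.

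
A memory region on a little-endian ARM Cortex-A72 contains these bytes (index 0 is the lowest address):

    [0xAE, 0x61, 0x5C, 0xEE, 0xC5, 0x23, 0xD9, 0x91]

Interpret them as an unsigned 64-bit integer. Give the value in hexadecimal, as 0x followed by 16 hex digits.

0x91D923C5EE5C61AE

In little-endian order the low byte comes first in memory.
Reassemble most-significant byte first: 91 D9 23 C5 EE 5C 61 AE → 0x91D923C5EE5C61AE.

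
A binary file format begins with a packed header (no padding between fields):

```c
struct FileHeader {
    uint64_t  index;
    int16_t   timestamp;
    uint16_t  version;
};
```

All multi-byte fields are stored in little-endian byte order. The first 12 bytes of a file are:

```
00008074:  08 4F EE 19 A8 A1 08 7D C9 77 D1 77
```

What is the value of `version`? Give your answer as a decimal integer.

`version` follows `index` (8 B), `timestamp` (2 B), so it starts at offset 8 + 2 = 10 and occupies 2 bytes.
Bytes at offsets 10..11: D1 77.
Little-endian: lowest address holds the least-significant byte.
Reassemble most-significant byte first: 77 D1 → 0x77D1.
0x77D1 = 30673.

30673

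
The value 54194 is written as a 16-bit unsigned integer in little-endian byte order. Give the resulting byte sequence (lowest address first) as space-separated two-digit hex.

B2 D3

54194 in hexadecimal, padded to 16 bits, is 0xD3B2.
Split into bytes (most-significant first): D3 B2.
Little-endian: lowest address holds the least-significant byte.
So at ascending addresses the bytes are B2 D3.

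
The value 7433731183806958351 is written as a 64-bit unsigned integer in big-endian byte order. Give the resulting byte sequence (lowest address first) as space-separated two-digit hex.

67 29 EB 20 46 8E CB 0F

7433731183806958351 in hexadecimal, padded to 64 bits, is 0x6729EB20468ECB0F.
Split into bytes (most-significant first): 67 29 EB 20 46 8E CB 0F.
In big-endian order the high byte comes first in memory.
So the memory order matches the most-significant-first order: 67 29 EB 20 46 8E CB 0F.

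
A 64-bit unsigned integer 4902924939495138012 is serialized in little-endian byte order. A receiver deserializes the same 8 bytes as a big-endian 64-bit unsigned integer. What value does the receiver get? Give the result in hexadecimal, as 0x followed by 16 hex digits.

4902924939495138012 in 64-bit hexadecimal is 0x440AB0417302E2DC.
Stored little-endian, the bytes at ascending addresses are DC E2 02 73 41 B0 0A 44.
Read back as big-endian, the last byte is least significant, giving 0xDCE2027341B00A44.

0xDCE2027341B00A44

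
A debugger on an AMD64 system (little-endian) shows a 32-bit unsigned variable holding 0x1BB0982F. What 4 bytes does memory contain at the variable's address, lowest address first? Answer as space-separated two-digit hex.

Split into bytes (most-significant first): 1B B0 98 2F.
Little-endian stores the least-significant byte at the lowest address.
So at ascending addresses the bytes are 2F 98 B0 1B.

2F 98 B0 1B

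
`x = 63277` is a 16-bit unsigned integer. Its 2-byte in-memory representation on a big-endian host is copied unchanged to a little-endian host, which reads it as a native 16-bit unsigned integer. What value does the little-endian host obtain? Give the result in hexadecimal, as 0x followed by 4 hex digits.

0x2DF7

63277 in 16-bit hexadecimal is 0xF72D.
Stored big-endian, the bytes at ascending addresses are F7 2D.
Read back as little-endian, the first byte is least significant, giving 0x2DF7.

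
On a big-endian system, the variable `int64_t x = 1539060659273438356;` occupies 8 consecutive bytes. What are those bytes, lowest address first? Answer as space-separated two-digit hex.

1539060659273438356 in hexadecimal, padded to 64 bits, is 0x155BD783EBC59494.
Split into bytes (most-significant first): 15 5B D7 83 EB C5 94 94.
In big-endian order the high byte comes first in memory.
So the memory order matches the most-significant-first order: 15 5B D7 83 EB C5 94 94.

15 5B D7 83 EB C5 94 94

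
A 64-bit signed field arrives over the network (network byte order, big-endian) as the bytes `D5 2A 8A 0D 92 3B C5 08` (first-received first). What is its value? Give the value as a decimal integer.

-3086502803716455160

Big-endian: lowest address holds the most-significant byte.
The bytes are already most-significant first: 0xD52A8A0D923BC508.
Top bit is set, so as a signed 64-bit value this is 0xD52A8A0D923BC508 − 2^64 = -3086502803716455160.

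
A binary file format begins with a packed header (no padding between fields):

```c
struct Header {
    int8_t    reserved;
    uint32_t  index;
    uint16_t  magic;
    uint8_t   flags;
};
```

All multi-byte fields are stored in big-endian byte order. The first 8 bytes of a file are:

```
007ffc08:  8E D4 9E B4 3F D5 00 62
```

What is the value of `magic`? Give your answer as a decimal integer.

54528

`magic` follows `reserved` (1 B), `index` (4 B), so it starts at offset 1 + 4 = 5 and occupies 2 bytes.
Bytes at offsets 5..6: D5 00.
In big-endian order the high byte comes first in memory.
The bytes are already most-significant first: 0xD500.
0xD500 = 54528.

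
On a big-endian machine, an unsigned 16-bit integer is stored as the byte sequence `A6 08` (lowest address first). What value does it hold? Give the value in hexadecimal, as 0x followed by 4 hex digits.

0xA608

Big-endian: lowest address holds the most-significant byte.
The bytes are already most-significant first: 0xA608.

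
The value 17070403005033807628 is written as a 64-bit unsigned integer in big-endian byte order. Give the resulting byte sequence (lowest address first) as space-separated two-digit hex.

17070403005033807628 in hexadecimal, padded to 64 bits, is 0xECE6411717CCFF0C.
Split into bytes (most-significant first): EC E6 41 17 17 CC FF 0C.
Big-endian: lowest address holds the most-significant byte.
So the memory order matches the most-significant-first order: EC E6 41 17 17 CC FF 0C.

EC E6 41 17 17 CC FF 0C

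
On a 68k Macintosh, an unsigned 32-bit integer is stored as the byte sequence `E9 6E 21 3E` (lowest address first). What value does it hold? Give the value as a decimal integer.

3916308798

Big-endian stores the most-significant byte at the lowest address.
The bytes are already most-significant first: 0xE96E213E.
0xE96E213E = 3916308798.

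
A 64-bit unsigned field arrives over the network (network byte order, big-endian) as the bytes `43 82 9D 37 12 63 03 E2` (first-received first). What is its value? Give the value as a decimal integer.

In big-endian order the high byte comes first in memory.
The bytes are already most-significant first: 0x43829D37126303E2.
0x43829D37126303E2 = 4864623407370798050.

4864623407370798050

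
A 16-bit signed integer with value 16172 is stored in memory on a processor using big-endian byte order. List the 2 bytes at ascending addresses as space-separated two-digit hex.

16172 in hexadecimal, padded to 16 bits, is 0x3F2C.
Split into bytes (most-significant first): 3F 2C.
In big-endian order the high byte comes first in memory.
So the memory order matches the most-significant-first order: 3F 2C.

3F 2C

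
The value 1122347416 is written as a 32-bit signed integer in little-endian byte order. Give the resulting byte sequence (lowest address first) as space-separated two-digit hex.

1122347416 in hexadecimal, padded to 32 bits, is 0x42E5A998.
Split into bytes (most-significant first): 42 E5 A9 98.
Little-endian: lowest address holds the least-significant byte.
So at ascending addresses the bytes are 98 A9 E5 42.

98 A9 E5 42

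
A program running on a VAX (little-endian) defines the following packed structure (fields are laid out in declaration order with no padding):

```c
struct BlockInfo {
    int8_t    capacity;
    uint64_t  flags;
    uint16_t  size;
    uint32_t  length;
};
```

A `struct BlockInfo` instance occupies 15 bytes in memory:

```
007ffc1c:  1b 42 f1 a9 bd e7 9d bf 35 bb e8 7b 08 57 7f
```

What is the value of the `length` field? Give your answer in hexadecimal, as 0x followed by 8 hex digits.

0x7F57087B

`length` follows `capacity` (1 B), `flags` (8 B), `size` (2 B), so it starts at offset 1 + 8 + 2 = 11 and occupies 4 bytes.
Bytes at offsets 11..14: 7B 08 57 7F.
In little-endian order the low byte comes first in memory.
Reassemble most-significant byte first: 7F 57 08 7B → 0x7F57087B.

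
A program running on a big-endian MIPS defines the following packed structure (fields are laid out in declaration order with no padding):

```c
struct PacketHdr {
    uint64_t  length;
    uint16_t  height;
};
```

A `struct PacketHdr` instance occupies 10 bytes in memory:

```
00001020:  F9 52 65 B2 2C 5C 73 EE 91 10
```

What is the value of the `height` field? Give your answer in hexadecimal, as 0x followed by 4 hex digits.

0x9110

`height` follows `length` (8 bytes), so it starts at byte offset 8 and occupies 2 bytes.
Bytes at offsets 8..9: 91 10.
Big-endian: lowest address holds the most-significant byte.
The bytes are already most-significant first: 0x9110.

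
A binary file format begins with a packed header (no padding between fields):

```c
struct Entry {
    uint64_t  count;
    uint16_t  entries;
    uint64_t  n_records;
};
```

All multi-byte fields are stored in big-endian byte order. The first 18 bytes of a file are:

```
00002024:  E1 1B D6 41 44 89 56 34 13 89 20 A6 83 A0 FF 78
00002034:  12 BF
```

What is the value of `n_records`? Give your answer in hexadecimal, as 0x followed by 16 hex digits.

`n_records` follows `count` (8 B), `entries` (2 B), so it starts at offset 8 + 2 = 10 and occupies 8 bytes.
Bytes at offsets 10..17: 20 A6 83 A0 FF 78 12 BF.
Big-endian stores the most-significant byte at the lowest address.
The bytes are already most-significant first: 0x20A683A0FF7812BF.

0x20A683A0FF7812BF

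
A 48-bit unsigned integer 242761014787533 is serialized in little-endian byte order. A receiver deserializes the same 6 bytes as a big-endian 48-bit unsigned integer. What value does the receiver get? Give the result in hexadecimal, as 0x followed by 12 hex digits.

0xCD3D0D34CADC

242761014787533 in 48-bit hexadecimal is 0xDCCA340D3DCD.
Stored little-endian, the bytes at ascending addresses are CD 3D 0D 34 CA DC.
Read back as big-endian, the last byte is least significant, giving 0xCD3D0D34CADC.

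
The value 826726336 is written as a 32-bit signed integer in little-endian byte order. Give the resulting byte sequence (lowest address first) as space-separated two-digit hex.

C0 D7 46 31

826726336 in hexadecimal, padded to 32 bits, is 0x3146D7C0.
Split into bytes (most-significant first): 31 46 D7 C0.
In little-endian order the low byte comes first in memory.
So at ascending addresses the bytes are C0 D7 46 31.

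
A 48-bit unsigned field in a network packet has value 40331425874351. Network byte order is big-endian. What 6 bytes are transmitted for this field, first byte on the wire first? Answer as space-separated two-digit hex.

24 AE 64 50 01 AF

40331425874351 in hexadecimal, padded to 48 bits, is 0x24AE645001AF.
Split into bytes (most-significant first): 24 AE 64 50 01 AF.
In big-endian order the high byte comes first in memory.
So the memory order matches the most-significant-first order: 24 AE 64 50 01 AF.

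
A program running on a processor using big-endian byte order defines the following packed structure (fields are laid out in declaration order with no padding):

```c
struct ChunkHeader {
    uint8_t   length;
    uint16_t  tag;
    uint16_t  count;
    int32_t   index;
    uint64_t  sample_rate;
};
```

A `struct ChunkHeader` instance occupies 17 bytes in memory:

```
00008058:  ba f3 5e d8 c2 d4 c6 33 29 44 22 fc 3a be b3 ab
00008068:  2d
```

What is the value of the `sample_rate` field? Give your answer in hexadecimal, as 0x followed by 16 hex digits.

`sample_rate` follows `length` (1 B), `tag` (2 B), `count` (2 B), `index` (4 B), so it starts at offset 1 + 2 + 2 + 4 = 9 and occupies 8 bytes.
Bytes at offsets 9..16: 44 22 FC 3A BE B3 AB 2D.
Big-endian: lowest address holds the most-significant byte.
The bytes are already most-significant first: 0x4422FC3ABEB3AB2D.

0x4422FC3ABEB3AB2D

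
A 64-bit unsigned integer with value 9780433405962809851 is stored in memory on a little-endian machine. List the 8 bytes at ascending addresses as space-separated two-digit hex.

9780433405962809851 in hexadecimal, padded to 64 bits, is 0x87BB145D1FC6F1FB.
Split into bytes (most-significant first): 87 BB 14 5D 1F C6 F1 FB.
Little-endian stores the least-significant byte at the lowest address.
So at ascending addresses the bytes are FB F1 C6 1F 5D 14 BB 87.

FB F1 C6 1F 5D 14 BB 87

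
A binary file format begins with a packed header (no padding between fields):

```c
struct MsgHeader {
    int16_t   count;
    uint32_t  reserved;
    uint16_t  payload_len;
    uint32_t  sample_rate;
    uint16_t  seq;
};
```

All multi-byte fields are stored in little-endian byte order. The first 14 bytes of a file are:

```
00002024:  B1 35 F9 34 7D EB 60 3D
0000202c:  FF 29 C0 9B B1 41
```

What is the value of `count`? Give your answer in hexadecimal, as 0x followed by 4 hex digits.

`count` is the first field, at byte offset 0, occupying 2 bytes.
Bytes at offsets 0..1: B1 35.
In little-endian order the low byte comes first in memory.
Reassemble most-significant byte first: 35 B1 → 0x35B1.

0x35B1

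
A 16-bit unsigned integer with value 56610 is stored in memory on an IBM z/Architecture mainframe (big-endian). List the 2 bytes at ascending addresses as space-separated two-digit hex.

DD 22

56610 in hexadecimal, padded to 16 bits, is 0xDD22.
Split into bytes (most-significant first): DD 22.
Big-endian: lowest address holds the most-significant byte.
So the memory order matches the most-significant-first order: DD 22.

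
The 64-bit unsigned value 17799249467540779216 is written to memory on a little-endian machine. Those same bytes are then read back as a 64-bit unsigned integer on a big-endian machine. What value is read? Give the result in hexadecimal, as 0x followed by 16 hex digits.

17799249467540779216 in 64-bit hexadecimal is 0xF703A316155430D0.
Stored little-endian, the bytes at ascending addresses are D0 30 54 15 16 A3 03 F7.
Read back as big-endian, the last byte is least significant, giving 0xD030541516A303F7.

0xD030541516A303F7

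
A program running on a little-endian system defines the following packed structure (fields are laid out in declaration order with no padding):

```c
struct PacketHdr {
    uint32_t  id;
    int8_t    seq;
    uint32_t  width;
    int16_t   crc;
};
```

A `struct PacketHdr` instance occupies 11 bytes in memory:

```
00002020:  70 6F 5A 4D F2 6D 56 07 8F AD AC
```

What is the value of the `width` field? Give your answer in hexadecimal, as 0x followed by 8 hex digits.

`width` follows `id` (4 B), `seq` (1 B), so it starts at offset 4 + 1 = 5 and occupies 4 bytes.
Bytes at offsets 5..8: 6D 56 07 8F.
Little-endian stores the least-significant byte at the lowest address.
Reassemble most-significant byte first: 8F 07 56 6D → 0x8F07566D.

0x8F07566D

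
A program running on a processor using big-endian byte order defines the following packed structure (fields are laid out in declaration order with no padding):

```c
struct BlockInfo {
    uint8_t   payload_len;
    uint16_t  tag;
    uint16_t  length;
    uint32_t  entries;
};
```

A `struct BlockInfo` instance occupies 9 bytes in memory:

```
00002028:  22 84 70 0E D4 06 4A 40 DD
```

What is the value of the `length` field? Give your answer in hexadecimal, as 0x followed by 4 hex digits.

`length` follows `payload_len` (1 B), `tag` (2 B), so it starts at offset 1 + 2 = 3 and occupies 2 bytes.
Bytes at offsets 3..4: 0E D4.
Big-endian: lowest address holds the most-significant byte.
The bytes are already most-significant first: 0x0ED4.

0x0ED4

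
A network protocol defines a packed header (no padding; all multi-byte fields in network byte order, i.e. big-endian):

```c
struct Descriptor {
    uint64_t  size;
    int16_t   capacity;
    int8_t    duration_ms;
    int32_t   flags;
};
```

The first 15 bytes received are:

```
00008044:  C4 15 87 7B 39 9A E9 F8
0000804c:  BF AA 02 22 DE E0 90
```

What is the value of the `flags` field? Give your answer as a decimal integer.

585031824

`flags` follows `size` (8 B), `capacity` (2 B), `duration_ms` (1 B), so it starts at offset 8 + 2 + 1 = 11 and occupies 4 bytes.
Bytes at offsets 11..14: 22 DE E0 90.
Big-endian: lowest address holds the most-significant byte.
The bytes are already most-significant first: 0x22DEE090.
0x22DEE090 = 585031824.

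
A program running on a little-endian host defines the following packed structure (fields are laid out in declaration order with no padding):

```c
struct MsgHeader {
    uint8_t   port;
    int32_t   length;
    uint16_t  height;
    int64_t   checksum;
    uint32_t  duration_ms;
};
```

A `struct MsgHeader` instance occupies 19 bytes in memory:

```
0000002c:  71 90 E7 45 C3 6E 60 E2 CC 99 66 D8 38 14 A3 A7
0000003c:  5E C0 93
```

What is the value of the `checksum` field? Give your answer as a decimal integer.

`checksum` follows `port` (1 B), `length` (4 B), `height` (2 B), so it starts at offset 1 + 4 + 2 = 7 and occupies 8 bytes.
Bytes at offsets 7..14: E2 CC 99 66 D8 38 14 A3.
In little-endian order the low byte comes first in memory.
Reassemble most-significant byte first: A3 14 38 D8 66 99 CC E2 → 0xA31438D86699CCE2.
Top bit is set, so as a signed 64-bit value this is 0xA31438D86699CCE2 − 2^64 = -6695664243907638046.

-6695664243907638046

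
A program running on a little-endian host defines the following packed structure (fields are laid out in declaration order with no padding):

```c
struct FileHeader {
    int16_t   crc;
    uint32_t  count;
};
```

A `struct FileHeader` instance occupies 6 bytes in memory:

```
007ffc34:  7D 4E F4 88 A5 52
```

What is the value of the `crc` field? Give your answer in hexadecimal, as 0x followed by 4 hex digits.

`crc` is the first field, at byte offset 0, occupying 2 bytes.
Bytes at offsets 0..1: 7D 4E.
Little-endian stores the least-significant byte at the lowest address.
Reassemble most-significant byte first: 4E 7D → 0x4E7D.

0x4E7D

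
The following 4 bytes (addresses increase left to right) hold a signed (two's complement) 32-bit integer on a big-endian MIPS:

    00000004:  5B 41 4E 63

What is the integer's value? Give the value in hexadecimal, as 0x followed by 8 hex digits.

Big-endian: lowest address holds the most-significant byte.
The bytes are already most-significant first: 0x5B414E63.

0x5B414E63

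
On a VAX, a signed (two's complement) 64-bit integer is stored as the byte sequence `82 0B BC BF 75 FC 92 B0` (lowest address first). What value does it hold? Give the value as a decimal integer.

-5723234593776333950

Little-endian stores the least-significant byte at the lowest address.
Reassemble most-significant byte first: B0 92 FC 75 BF BC 0B 82 → 0xB092FC75BFBC0B82.
Top bit is set, so as a signed 64-bit value this is 0xB092FC75BFBC0B82 − 2^64 = -5723234593776333950.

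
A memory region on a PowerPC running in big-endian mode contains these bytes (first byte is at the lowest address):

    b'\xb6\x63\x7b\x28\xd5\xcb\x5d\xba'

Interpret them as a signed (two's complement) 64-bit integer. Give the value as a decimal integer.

Big-endian: lowest address holds the most-significant byte.
The bytes are already most-significant first: 0xB6637B28D5CB5DBA.
Top bit is set, so as a signed 64-bit value this is 0xB6637B28D5CB5DBA − 2^64 = -5304260520796529222.

-5304260520796529222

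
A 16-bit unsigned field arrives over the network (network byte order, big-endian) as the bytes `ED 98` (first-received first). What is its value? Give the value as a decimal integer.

Big-endian: lowest address holds the most-significant byte.
The bytes are already most-significant first: 0xED98.
0xED98 = 60824.

60824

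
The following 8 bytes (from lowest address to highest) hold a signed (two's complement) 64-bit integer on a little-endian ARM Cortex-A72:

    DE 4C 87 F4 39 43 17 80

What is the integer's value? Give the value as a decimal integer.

In little-endian order the low byte comes first in memory.
Reassemble most-significant byte first: 80 17 43 39 F4 87 4C DE → 0x80174339F4874CDE.
Top bit is set, so as a signed 64-bit value this is 0x80174339F4874CDE − 2^64 = -9216824196195726114.

-9216824196195726114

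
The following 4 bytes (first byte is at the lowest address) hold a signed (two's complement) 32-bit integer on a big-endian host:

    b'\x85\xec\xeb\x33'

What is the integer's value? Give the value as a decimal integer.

In big-endian order the high byte comes first in memory.
The bytes are already most-significant first: 0x85ECEB33.
Top bit is set, so as a signed 32-bit value this is 0x85ECEB33 − 2^32 = -2048070861.

-2048070861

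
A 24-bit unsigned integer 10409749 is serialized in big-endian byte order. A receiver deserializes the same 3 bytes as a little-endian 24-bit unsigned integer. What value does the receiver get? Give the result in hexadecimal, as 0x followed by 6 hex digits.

10409749 in 24-bit hexadecimal is 0x9ED715.
Stored big-endian, the bytes at ascending addresses are 9E D7 15.
Read back as little-endian, the first byte is least significant, giving 0x15D79E.

0x15D79E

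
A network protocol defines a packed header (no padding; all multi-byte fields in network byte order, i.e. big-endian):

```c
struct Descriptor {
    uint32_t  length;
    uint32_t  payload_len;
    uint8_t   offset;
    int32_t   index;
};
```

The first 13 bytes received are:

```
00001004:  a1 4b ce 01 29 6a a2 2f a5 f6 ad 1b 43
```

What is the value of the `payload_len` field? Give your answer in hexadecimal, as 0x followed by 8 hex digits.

`payload_len` follows `length` (4 bytes), so it starts at byte offset 4 and occupies 4 bytes.
Bytes at offsets 4..7: 29 6A A2 2F.
In big-endian order the high byte comes first in memory.
The bytes are already most-significant first: 0x296AA22F.

0x296AA22F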